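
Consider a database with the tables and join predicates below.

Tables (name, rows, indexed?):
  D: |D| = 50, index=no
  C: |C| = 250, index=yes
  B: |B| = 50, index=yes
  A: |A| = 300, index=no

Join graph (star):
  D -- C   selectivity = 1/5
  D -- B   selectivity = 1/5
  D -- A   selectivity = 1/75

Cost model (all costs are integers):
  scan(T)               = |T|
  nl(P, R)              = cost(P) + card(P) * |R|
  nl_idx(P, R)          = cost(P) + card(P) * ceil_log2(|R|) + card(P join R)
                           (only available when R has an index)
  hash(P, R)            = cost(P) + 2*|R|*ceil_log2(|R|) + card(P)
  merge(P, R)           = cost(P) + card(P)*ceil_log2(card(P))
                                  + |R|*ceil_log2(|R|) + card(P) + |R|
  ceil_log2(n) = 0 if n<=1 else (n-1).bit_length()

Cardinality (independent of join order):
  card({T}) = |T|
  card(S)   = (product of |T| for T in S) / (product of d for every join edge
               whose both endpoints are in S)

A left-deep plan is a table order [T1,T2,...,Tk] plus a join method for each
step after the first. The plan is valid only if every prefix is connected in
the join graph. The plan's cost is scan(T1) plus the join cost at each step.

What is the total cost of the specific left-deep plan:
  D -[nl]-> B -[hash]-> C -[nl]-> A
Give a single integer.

7507050

step 1: scan D: cost=50, card=50
step 2: join B via nl
    card(P join B) = 50*50/(5) = 500
    cost = 50 + 50*50 = 2550
step 3: join C via hash
    card(P join C) = 500*250/(5) = 25000
    cost = 2550 + 2*250*8 + 500 = 7050
step 4: join A via nl
    card(P join A) = 25000*300/(75) = 100000
    cost = 7050 + 25000*300 = 7507050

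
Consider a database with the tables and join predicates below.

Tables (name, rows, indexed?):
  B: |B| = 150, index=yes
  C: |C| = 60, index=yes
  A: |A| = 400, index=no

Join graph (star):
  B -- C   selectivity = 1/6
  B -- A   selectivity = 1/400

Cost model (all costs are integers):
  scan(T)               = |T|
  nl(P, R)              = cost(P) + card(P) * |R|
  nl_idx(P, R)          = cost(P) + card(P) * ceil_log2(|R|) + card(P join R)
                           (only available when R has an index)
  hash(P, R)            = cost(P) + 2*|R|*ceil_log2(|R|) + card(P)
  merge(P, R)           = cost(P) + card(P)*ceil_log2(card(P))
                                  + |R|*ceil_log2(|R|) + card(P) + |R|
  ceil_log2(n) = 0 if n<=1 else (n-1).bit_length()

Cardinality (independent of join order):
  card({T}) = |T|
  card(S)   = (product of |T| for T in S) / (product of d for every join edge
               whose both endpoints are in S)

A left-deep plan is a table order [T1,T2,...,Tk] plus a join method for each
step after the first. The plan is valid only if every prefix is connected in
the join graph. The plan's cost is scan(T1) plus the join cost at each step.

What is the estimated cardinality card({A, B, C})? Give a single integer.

Tables in S: A(400), B(150), C(60)
Edges inside S: B-C(d=6), B-A(d=400)
numerator = 400 * 150 * 60 = 3600000
denominator = 6 * 400 = 2400
card(S) = 3600000 / 2400 = 1500

1500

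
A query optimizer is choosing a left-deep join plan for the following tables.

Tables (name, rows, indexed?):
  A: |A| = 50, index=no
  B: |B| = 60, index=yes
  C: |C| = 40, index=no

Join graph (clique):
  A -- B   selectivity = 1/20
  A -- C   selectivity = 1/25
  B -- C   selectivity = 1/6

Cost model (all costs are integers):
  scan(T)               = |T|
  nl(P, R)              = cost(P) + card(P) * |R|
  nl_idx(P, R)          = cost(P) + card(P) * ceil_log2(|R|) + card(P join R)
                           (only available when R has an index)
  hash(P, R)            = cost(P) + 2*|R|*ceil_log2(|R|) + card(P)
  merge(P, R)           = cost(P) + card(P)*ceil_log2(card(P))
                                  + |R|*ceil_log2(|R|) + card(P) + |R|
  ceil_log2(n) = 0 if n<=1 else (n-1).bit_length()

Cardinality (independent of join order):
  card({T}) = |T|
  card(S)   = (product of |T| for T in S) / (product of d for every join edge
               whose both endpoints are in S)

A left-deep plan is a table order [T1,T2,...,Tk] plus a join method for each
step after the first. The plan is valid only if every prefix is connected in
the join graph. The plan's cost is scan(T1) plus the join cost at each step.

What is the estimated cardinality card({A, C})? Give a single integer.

80

Tables in S: A(50), C(40)
Edges inside S: A-C(d=25)
numerator = 50 * 40 = 2000
denominator = 25 = 25
card(S) = 2000 / 25 = 80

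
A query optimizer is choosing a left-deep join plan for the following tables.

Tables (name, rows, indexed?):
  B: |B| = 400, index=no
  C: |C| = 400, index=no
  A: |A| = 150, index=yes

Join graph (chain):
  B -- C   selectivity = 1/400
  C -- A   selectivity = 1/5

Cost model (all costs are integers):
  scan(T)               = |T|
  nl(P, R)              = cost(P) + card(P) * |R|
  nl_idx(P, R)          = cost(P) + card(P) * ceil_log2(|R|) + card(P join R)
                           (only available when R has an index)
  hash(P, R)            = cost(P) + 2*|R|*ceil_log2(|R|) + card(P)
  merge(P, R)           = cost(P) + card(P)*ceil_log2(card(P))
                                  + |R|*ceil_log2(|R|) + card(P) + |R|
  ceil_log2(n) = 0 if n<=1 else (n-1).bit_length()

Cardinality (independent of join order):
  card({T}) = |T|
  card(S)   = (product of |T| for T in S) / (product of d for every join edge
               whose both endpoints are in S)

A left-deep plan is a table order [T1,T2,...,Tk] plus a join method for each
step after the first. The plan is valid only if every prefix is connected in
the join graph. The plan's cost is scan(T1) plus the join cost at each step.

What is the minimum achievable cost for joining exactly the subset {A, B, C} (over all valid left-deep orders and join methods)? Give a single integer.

10800

Selinger DP over subsets of {A,B,C}:
  {B}: scan cost=400, card=400
  {C}: scan cost=400, card=400
  {A}: scan cost=150, card=150
  {BC}: card=400; try (C,hash)→8000, (B,hash)→8000, (C,merge)→8400, (B,merge)→8400, (C,nl)→160400, (B,nl)→160400; best=8000 via (C,hash)
  {AC}: card=12000; try (A,hash)→3200, (C,merge)→5500, (A,merge)→5750, (C,hash)→7500, (A,nl_idx)→15600, (C,nl)→60150 …(+1); best=3200 via (A,hash)
  {ABC}: card=12000; try (A,hash)→10800, (A,merge)→13350, (B,hash)→22400, (A,nl_idx)→23200, (A,nl)→68000, (B,merge)→187200 …(+1); best=10800 via (A,hash)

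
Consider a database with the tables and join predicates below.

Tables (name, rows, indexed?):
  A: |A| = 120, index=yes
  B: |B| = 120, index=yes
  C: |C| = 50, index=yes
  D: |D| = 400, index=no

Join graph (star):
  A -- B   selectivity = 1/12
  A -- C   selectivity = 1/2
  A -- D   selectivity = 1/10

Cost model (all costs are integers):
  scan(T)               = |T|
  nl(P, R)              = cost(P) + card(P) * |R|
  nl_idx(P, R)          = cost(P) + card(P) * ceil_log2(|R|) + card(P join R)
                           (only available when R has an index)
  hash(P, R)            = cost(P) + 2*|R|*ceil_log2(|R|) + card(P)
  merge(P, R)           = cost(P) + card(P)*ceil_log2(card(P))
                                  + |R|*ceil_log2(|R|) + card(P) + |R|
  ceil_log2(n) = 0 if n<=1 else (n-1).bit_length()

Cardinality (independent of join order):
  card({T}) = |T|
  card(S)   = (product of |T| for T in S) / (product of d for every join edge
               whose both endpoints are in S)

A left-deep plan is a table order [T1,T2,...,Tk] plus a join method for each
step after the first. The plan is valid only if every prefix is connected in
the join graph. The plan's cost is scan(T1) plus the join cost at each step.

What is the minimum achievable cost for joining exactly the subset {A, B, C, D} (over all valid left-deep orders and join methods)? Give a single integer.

40920

Selinger DP over subsets of {A,B,C,D}:
  {A}: scan cost=120, card=120
  {B}: scan cost=120, card=120
  {C}: scan cost=50, card=50
  {D}: scan cost=400, card=400
  {AB}: card=1200; try (B,hash)→1920, (A,hash)→1920, (B,merge)→2040, (A,merge)→2040, (B,nl_idx)→2160, (A,nl_idx)→2160 …(+2); best=1920 via (B,hash)
  {AC}: card=3000; try (C,hash)→840, (A,merge)→1360, (C,merge)→1430, (A,hash)→1780, (A,nl_idx)→3400, (C,nl_idx)→3840 …(+2); best=840 via (C,hash)
  {AD}: card=4800; try (A,hash)→2480, (D,merge)→5080, (A,merge)→5360, (D,hash)→7440, (A,nl_idx)→8000, (D,nl)→48120 …(+1); best=2480 via (A,hash)
  {ABC}: card=30000; try (C,hash)→3720, (B,hash)→5520, (C,merge)→16670, (C,nl_idx)→39120, (B,merge)→40800, (B,nl_idx)→51840 …(+2); best=3720 via (C,hash)
  {ABD}: card=48000; try (B,hash)→8960, (D,hash)→10320, (D,merge)→20320, (B,merge)→70640, (B,nl_idx)→84080, (D,nl)→481920 …(+1); best=8960 via (B,hash)
  {ACD}: card=120000; try (C,hash)→7880, (D,hash)→11040, (D,merge)→43840, (C,merge)→70030, (C,nl_idx)→151280, (C,nl)→242480 …(+1); best=7880 via (C,hash)
  {ABCD}: card=1200000; try (D,hash)→40920, (C,hash)→57560, (B,hash)→129560, (D,merge)→487720, (C,merge)→825310, (C,nl_idx)→1496960 …(+5); best=40920 via (D,hash)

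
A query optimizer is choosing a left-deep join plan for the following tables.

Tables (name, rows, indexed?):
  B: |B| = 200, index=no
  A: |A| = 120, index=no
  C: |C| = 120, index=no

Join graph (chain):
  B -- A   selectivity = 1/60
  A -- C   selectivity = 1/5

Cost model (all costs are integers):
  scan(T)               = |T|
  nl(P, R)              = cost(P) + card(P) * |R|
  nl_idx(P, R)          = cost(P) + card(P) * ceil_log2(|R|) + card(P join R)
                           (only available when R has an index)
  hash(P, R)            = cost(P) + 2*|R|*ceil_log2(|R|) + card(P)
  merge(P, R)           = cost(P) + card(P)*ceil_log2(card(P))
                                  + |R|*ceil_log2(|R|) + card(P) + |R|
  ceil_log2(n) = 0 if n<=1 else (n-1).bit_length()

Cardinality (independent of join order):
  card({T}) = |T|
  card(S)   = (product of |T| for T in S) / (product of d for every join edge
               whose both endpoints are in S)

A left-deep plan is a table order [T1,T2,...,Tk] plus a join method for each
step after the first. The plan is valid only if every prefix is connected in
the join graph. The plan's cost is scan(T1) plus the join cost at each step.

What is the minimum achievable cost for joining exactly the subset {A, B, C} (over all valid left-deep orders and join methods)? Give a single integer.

4160

Selinger DP over subsets of {A,B,C}:
  {B}: scan cost=200, card=200
  {A}: scan cost=120, card=120
  {C}: scan cost=120, card=120
  {AB}: card=400; try (A,hash)→2080, (B,merge)→2880, (A,merge)→2960, (B,hash)→3440, (B,nl)→24120, (A,nl)→24200; best=2080 via (A,hash)
  {AC}: card=2880; try (C,hash)→1920, (A,hash)→1920, (C,merge)→2040, (A,merge)→2040, (C,nl)→14520, (A,nl)→14520; best=1920 via (C,hash)
  {ABC}: card=9600; try (C,hash)→4160, (C,merge)→7040, (B,hash)→8000, (B,merge)→41160, (C,nl)→50080, (B,nl)→577920; best=4160 via (C,hash)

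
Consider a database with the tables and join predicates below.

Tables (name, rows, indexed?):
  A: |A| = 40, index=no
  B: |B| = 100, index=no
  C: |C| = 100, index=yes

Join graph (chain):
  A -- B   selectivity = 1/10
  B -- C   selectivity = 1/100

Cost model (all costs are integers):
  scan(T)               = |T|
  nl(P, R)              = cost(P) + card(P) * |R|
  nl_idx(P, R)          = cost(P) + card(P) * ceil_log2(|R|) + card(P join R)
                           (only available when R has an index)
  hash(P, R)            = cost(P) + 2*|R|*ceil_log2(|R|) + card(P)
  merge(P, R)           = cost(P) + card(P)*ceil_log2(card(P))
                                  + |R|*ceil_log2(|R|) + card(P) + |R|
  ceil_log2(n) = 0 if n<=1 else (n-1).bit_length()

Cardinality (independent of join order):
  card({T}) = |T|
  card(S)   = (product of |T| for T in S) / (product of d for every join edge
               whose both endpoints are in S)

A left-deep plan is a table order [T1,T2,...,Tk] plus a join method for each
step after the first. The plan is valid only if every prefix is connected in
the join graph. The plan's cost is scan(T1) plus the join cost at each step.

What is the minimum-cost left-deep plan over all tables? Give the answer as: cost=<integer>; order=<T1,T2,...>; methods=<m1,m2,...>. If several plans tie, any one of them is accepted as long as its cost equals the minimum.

Selinger DP (subsets sized 1..n):
  {A}: scan cost=40, card=40
  {B}: scan cost=100, card=100
  {C}: scan cost=100, card=100
  {AB}: card=400; try (A,hash)→680, (B,merge)→1120, (A,merge)→1180, (B,hash)→1480, (B,nl)→4040, (A,nl)→4100; best=680 via (A,hash)
  {BC}: card=100; try (C,nl_idx)→900, (C,hash)→1600, (B,hash)→1600, (C,merge)→1700, (B,merge)→1700, (C,nl)→10100 …(+1); best=900 via (C,nl_idx)
  {ABC}: card=400; try (A,hash)→1480, (A,merge)→1980, (C,hash)→2480, (C,nl_idx)→3880, (A,nl)→4900, (C,merge)→5480 …(+1); best=1480 via (A,hash)

cost=1480; order=B,C,A; methods=nl_idx,hash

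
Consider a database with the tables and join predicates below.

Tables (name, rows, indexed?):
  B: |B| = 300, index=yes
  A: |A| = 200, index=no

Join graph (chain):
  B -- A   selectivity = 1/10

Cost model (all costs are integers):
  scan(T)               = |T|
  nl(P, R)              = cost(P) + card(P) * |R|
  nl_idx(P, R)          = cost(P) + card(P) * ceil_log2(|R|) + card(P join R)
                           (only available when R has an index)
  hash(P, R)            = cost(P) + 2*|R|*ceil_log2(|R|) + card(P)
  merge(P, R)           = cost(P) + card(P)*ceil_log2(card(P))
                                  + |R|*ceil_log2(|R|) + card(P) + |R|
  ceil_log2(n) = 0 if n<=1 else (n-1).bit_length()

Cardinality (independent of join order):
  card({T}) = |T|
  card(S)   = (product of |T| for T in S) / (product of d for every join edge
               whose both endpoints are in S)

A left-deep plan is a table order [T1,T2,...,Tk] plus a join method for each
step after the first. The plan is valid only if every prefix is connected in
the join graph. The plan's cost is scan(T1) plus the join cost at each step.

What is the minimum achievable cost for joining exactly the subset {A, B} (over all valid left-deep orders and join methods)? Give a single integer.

Selinger DP over subsets of {A,B}:
  {B}: scan cost=300, card=300
  {A}: scan cost=200, card=200
  {AB}: card=6000; try (A,hash)→3800, (B,merge)→5000, (A,merge)→5100, (B,hash)→5800, (B,nl_idx)→8000, (B,nl)→60200 …(+1); best=3800 via (A,hash)

3800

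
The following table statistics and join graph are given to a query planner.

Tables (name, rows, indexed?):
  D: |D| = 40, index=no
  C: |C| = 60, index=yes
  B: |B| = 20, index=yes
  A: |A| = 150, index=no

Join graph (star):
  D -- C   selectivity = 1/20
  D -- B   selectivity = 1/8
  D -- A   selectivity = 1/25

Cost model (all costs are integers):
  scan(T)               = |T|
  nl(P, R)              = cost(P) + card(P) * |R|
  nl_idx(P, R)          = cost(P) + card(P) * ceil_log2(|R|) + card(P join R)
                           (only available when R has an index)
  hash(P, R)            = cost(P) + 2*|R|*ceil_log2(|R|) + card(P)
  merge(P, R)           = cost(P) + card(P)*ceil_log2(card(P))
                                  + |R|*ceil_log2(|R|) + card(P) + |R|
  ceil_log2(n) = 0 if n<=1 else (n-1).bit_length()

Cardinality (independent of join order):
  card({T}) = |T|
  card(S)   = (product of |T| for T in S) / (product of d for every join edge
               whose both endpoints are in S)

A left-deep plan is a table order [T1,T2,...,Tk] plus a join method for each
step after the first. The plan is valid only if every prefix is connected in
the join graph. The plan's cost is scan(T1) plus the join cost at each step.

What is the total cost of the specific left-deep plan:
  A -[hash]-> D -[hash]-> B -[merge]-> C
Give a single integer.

step 1: scan A: cost=150, card=150
step 2: join D via hash
    card(P join D) = 150*40/(25) = 240
    cost = 150 + 2*40*6 + 150 = 780
step 3: join B via hash
    card(P join B) = 240*20/(8) = 600
    cost = 780 + 2*20*5 + 240 = 1220
step 4: join C via merge
    card(P join C) = 600*60/(20) = 1800
    cost = 1220 + 600*10 + 60*6 + 600 + 60 = 8240

8240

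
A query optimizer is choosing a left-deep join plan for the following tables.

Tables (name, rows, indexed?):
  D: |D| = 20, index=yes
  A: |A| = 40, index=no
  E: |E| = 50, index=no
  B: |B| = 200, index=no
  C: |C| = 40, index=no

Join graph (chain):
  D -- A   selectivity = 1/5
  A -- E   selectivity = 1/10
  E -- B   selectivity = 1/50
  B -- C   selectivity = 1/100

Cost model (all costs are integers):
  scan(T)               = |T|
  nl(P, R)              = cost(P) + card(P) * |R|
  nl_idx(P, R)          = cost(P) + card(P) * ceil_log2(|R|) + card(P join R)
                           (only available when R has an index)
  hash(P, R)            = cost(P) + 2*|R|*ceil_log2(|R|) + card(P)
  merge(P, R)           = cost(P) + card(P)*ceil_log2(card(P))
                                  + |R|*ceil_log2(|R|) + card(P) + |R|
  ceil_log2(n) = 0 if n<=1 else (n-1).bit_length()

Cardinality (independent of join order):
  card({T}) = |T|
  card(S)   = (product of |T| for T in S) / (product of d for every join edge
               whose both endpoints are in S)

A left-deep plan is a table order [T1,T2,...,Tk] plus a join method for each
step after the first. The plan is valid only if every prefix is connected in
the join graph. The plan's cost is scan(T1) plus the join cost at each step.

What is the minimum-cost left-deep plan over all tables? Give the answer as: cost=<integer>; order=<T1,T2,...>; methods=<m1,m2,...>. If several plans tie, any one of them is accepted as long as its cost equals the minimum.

cost=2640; order=B,C,E,A,D; methods=hash,hash,hash,hash

Selinger DP (subsets sized 1..n):
  {D}: scan cost=20, card=20
  {A}: scan cost=40, card=40
  {E}: scan cost=50, card=50
  {B}: scan cost=200, card=200
  {C}: scan cost=40, card=40
  {AD}: card=160; try (D,hash)→280, (D,nl_idx)→400, (A,merge)→420, (D,merge)→440, (A,hash)→520, (A,nl)→820 …(+1); best=280 via (D,hash)
  {AE}: card=200; try (A,hash)→580, (E,merge)→670, (E,hash)→680, (A,merge)→680, (E,nl)→2040, (A,nl)→2050; best=580 via (A,hash)
  {BE}: card=200; try (E,hash)→1000, (B,merge)→2200, (E,merge)→2350, (B,hash)→3300, (B,nl)→10050, (E,nl)→10200; best=1000 via (E,hash)
  {BC}: card=80; try (C,hash)→880, (B,merge)→2120, (C,merge)→2280, (B,hash)→3280, (B,nl)→8040, (C,nl)→8200; best=880 via (C,hash)
  {ADE}: card=800; try (D,hash)→980, (E,hash)→1040, (E,merge)→2070, (D,nl_idx)→2380, (D,merge)→2500, (D,nl)→4580 …(+1); best=980 via (D,hash)
  {ABE}: card=800; try (A,hash)→1680, (A,merge)→3080, (B,hash)→3980, (B,merge)→4180, (A,nl)→9000, (B,nl)→40580; best=1680 via (A,hash)
  {BCE}: card=80; try (E,hash)→1560, (C,hash)→1680, (E,merge)→1870, (C,merge)→3080, (E,nl)→4880, (C,nl)→9000; best=1560 via (E,hash)
  {ABDE}: card=3200; try (D,hash)→2680, (B,hash)→4980, (D,nl_idx)→8880, (D,merge)→10600, (B,merge)→11580, (D,nl)→17680 …(+1); best=2680 via (D,hash)
  {ABCE}: card=320; try (A,hash)→2120, (A,merge)→2480, (C,hash)→2960, (A,nl)→4760, (C,merge)→10760, (C,nl)→33680; best=2120 via (A,hash)
  {ABCDE}: card=1280; try (D,hash)→2640, (D,nl_idx)→5000, (D,merge)→5440, (C,hash)→6360, (D,nl)→8520, (C,merge)→44560 …(+1); best=2640 via (D,hash)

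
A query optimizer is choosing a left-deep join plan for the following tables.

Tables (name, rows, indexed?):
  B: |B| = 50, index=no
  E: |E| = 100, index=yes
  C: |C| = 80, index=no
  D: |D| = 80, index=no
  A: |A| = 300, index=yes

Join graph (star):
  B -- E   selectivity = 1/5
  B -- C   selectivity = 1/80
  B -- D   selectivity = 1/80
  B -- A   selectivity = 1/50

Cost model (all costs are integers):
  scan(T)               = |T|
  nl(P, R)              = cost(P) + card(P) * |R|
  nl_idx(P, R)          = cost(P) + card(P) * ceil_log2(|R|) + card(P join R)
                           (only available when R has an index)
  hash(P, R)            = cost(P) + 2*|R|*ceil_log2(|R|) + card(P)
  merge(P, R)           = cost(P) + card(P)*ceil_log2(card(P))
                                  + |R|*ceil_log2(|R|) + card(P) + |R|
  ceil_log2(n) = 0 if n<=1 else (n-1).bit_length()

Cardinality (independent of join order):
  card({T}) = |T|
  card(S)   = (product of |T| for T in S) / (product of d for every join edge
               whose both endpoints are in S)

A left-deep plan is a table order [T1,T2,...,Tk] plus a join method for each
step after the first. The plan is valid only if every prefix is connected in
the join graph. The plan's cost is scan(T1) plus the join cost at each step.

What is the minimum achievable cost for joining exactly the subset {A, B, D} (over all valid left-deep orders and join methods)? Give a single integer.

1510

Selinger DP over subsets of {A,B,D}:
  {B}: scan cost=50, card=50
  {D}: scan cost=80, card=80
  {A}: scan cost=300, card=300
  {BD}: card=50; try (B,hash)→760, (D,merge)→1040, (B,merge)→1070, (D,hash)→1220, (D,nl)→4050, (B,nl)→4080; best=760 via (B,hash)
  {AB}: card=300; try (A,nl_idx)→800, (B,hash)→1200, (A,merge)→3400, (B,merge)→3650, (A,hash)→5500, (A,nl)→15050 …(+1); best=800 via (A,nl_idx)
  {ABD}: card=300; try (A,nl_idx)→1510, (D,hash)→2220, (A,merge)→4110, (D,merge)→4440, (A,hash)→6210, (A,nl)→15760 …(+1); best=1510 via (A,nl_idx)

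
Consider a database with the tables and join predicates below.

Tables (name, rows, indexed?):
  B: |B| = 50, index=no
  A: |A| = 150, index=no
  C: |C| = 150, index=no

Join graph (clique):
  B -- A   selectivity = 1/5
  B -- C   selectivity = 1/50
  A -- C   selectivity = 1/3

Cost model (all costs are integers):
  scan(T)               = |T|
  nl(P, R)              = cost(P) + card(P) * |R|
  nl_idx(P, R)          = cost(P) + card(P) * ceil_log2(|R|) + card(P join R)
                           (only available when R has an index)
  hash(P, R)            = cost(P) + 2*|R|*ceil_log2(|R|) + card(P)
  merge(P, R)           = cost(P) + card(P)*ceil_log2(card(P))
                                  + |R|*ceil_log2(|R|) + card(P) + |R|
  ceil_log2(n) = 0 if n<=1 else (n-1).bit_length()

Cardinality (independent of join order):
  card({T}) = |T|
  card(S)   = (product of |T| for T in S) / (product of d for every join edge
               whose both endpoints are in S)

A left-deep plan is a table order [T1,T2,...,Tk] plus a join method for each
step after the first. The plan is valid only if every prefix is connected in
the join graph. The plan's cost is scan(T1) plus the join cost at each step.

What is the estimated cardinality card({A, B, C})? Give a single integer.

Tables in S: A(150), B(50), C(150)
Edges inside S: B-A(d=5), B-C(d=50), A-C(d=3)
numerator = 150 * 50 * 150 = 1125000
denominator = 5 * 50 * 3 = 750
card(S) = 1125000 / 750 = 1500

1500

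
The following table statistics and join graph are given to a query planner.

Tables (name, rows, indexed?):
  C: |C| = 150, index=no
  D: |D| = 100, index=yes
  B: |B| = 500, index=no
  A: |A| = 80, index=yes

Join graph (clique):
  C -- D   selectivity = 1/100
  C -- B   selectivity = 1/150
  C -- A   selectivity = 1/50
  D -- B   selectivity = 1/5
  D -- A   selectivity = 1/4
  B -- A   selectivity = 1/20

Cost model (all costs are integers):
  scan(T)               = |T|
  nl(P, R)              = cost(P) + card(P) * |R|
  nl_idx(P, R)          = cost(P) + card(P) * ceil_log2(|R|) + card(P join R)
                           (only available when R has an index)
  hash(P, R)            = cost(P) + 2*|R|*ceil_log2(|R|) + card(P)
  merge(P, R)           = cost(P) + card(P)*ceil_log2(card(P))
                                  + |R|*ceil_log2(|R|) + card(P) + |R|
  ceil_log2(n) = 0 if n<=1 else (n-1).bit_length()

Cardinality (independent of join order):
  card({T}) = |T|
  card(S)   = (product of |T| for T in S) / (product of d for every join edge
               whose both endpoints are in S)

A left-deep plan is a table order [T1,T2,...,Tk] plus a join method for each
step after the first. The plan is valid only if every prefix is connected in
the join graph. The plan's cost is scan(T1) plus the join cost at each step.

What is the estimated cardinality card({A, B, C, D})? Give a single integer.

Tables in S: A(80), B(500), C(150), D(100)
Edges inside S: C-D(d=100), C-B(d=150), C-A(d=50), D-B(d=5), D-A(d=4), B-A(d=20)
numerator = 80 * 500 * 150 * 100 = 600000000
denominator = 100 * 150 * 50 * 5 * 4 * 20 = 300000000
card(S) = 600000000 / 300000000 = 2

2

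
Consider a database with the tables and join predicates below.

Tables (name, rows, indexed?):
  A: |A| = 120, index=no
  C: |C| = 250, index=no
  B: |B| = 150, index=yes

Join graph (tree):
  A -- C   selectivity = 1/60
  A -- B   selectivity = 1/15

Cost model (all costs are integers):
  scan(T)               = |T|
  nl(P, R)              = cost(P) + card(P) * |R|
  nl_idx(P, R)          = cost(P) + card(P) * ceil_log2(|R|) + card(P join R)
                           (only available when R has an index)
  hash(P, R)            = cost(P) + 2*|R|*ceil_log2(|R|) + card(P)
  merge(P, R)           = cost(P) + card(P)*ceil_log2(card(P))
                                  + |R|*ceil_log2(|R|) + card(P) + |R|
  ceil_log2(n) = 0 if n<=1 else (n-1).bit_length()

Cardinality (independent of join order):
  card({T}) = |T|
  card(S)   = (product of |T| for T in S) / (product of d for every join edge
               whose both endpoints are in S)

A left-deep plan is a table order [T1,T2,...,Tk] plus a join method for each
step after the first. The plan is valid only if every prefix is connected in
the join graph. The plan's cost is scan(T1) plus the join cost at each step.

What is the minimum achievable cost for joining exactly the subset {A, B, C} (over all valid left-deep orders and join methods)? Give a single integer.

Selinger DP over subsets of {A,B,C}:
  {A}: scan cost=120, card=120
  {C}: scan cost=250, card=250
  {B}: scan cost=150, card=150
  {AC}: card=500; try (A,hash)→2180, (C,merge)→3330, (A,merge)→3460, (C,hash)→4240, (C,nl)→30120, (A,nl)→30250; best=2180 via (A,hash)
  {AB}: card=1200; try (A,hash)→1980, (B,nl_idx)→2280, (B,merge)→2430, (A,merge)→2460, (B,hash)→2640, (B,nl)→18120 …(+1); best=1980 via (A,hash)
  {ABC}: card=5000; try (B,hash)→5080, (C,hash)→7180, (B,merge)→8530, (B,nl_idx)→11180, (C,merge)→18630, (B,nl)→77180 …(+1); best=5080 via (B,hash)

5080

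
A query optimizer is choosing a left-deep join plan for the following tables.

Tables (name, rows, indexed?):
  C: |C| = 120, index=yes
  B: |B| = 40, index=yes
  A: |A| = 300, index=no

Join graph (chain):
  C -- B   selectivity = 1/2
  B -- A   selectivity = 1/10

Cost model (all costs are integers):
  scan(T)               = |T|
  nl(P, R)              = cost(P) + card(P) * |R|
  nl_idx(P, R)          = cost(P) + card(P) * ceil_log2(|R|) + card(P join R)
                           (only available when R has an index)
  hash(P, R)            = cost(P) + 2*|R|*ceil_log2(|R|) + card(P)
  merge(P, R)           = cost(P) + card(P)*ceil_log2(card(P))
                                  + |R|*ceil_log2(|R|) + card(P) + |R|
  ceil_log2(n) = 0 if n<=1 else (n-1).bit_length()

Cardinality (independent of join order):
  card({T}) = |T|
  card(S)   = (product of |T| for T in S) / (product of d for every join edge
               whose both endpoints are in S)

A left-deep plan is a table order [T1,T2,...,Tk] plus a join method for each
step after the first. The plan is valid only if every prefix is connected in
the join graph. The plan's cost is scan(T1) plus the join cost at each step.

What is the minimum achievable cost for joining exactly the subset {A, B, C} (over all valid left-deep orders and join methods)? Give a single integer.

3960

Selinger DP over subsets of {A,B,C}:
  {C}: scan cost=120, card=120
  {B}: scan cost=40, card=40
  {A}: scan cost=300, card=300
  {BC}: card=2400; try (B,hash)→720, (C,merge)→1280, (B,merge)→1360, (C,hash)→1760, (C,nl_idx)→2720, (B,nl_idx)→3240 …(+2); best=720 via (B,hash)
  {AB}: card=1200; try (B,hash)→1080, (B,nl_idx)→3300, (A,merge)→3320, (B,merge)→3580, (A,hash)→5480, (A,nl)→12040 …(+1); best=1080 via (B,hash)
  {ABC}: card=72000; try (C,hash)→3960, (A,hash)→8520, (C,merge)→16440, (A,merge)→34920, (C,nl_idx)→81480, (C,nl)→145080 …(+1); best=3960 via (C,hash)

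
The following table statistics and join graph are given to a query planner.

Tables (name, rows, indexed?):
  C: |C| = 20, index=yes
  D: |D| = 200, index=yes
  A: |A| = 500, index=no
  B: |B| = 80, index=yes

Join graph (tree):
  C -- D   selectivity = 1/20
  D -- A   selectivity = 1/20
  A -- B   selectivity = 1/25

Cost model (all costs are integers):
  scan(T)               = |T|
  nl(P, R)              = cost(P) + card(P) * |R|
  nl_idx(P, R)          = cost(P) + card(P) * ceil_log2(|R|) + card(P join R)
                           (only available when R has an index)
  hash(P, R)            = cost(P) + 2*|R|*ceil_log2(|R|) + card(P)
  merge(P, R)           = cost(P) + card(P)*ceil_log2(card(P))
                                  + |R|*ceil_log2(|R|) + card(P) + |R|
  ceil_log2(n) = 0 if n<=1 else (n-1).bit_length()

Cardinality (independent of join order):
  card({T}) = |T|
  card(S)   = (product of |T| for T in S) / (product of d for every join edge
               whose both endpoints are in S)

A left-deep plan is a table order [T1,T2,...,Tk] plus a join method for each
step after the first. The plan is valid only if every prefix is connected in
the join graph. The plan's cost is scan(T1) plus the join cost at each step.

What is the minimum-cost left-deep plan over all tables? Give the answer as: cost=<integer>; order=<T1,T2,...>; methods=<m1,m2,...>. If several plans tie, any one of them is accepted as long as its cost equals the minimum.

cost=13300; order=C,D,A,B; methods=nl_idx,merge,hash

Selinger DP (subsets sized 1..n):
  {C}: scan cost=20, card=20
  {D}: scan cost=200, card=200
  {A}: scan cost=500, card=500
  {B}: scan cost=80, card=80
  {CD}: card=200; try (D,nl_idx)→380, (C,hash)→600, (C,nl_idx)→1400, (D,merge)→1940, (C,merge)→2120, (D,hash)→3240 …(+2); best=380 via (D,nl_idx)
  {AD}: card=5000; try (D,hash)→4200, (A,merge)→7000, (D,merge)→7300, (A,hash)→9400, (D,nl_idx)→9500, (A,nl)→100200 …(+1); best=4200 via (D,hash)
  {AB}: card=1600; try (B,hash)→2120, (B,nl_idx)→5600, (A,merge)→5720, (B,merge)→6140, (A,hash)→9160, (A,nl)→40080 …(+1); best=2120 via (B,hash)
  {ACD}: card=5000; try (A,merge)→7180, (C,hash)→9400, (A,hash)→9580, (C,nl_idx)→34200, (C,merge)→74320, (A,nl)→100380 …(+1); best=7180 via (A,merge)
  {ABD}: card=16000; try (D,hash)→6920, (B,hash)→10320, (D,merge)→23120, (D,nl_idx)→30920, (B,nl_idx)→55200, (B,merge)→74840 …(+2); best=6920 via (D,hash)
  {ABCD}: card=16000; try (B,hash)→13300, (C,hash)→23120, (B,nl_idx)→58180, (B,merge)→77820, (C,nl_idx)→102920, (C,merge)→247040 …(+2); best=13300 via (B,hash)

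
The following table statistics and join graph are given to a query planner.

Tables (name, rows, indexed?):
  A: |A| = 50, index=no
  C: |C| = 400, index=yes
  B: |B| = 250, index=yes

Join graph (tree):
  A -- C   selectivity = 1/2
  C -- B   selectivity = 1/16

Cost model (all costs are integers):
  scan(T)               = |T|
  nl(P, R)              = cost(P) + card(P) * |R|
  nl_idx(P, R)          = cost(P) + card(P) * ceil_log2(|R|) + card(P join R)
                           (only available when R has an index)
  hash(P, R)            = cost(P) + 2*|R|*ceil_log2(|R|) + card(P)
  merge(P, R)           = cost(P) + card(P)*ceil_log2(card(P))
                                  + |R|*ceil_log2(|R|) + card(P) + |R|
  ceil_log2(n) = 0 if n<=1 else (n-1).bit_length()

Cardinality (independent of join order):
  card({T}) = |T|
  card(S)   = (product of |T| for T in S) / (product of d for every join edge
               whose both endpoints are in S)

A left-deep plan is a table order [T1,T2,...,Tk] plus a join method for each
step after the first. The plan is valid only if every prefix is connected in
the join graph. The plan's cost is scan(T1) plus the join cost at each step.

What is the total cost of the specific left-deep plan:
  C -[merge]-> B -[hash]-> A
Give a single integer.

13500

step 1: scan C: cost=400, card=400
step 2: join B via merge
    card(P join B) = 400*250/(16) = 6250
    cost = 400 + 400*9 + 250*8 + 400 + 250 = 6650
step 3: join A via hash
    card(P join A) = 6250*50/(2) = 156250
    cost = 6650 + 2*50*6 + 6250 = 13500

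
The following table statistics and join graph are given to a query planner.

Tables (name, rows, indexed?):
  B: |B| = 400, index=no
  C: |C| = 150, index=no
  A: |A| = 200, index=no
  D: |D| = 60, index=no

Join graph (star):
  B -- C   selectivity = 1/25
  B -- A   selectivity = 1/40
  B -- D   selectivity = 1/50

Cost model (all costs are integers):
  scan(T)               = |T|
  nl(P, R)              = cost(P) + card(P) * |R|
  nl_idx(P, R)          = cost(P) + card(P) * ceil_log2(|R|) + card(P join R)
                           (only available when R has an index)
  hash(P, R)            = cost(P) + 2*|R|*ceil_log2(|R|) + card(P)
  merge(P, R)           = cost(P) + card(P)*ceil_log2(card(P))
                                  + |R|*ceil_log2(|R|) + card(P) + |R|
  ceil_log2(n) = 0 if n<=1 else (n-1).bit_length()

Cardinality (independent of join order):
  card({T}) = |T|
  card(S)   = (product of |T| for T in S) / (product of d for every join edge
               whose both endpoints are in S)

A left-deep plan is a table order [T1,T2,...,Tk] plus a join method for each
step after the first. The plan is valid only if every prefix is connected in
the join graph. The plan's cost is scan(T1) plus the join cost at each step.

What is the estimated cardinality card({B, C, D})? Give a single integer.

Tables in S: B(400), C(150), D(60)
Edges inside S: B-C(d=25), B-D(d=50)
numerator = 400 * 150 * 60 = 3600000
denominator = 25 * 50 = 1250
card(S) = 3600000 / 1250 = 2880

2880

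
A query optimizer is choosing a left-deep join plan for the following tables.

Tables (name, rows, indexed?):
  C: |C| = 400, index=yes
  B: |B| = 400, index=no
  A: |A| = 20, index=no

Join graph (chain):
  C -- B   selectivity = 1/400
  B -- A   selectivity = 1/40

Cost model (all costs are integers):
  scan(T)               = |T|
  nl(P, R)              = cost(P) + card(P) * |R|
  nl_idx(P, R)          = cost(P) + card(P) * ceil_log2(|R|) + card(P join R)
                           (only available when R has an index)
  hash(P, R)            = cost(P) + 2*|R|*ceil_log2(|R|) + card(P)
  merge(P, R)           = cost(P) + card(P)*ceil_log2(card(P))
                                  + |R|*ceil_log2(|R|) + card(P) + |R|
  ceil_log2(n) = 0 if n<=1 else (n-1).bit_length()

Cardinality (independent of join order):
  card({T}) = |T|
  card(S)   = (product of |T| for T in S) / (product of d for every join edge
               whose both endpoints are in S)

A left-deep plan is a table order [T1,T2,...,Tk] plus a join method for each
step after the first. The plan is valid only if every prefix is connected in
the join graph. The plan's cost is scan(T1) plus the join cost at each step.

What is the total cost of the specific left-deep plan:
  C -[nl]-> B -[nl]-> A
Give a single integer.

168400

step 1: scan C: cost=400, card=400
step 2: join B via nl
    card(P join B) = 400*400/(400) = 400
    cost = 400 + 400*400 = 160400
step 3: join A via nl
    card(P join A) = 400*20/(40) = 200
    cost = 160400 + 400*20 = 168400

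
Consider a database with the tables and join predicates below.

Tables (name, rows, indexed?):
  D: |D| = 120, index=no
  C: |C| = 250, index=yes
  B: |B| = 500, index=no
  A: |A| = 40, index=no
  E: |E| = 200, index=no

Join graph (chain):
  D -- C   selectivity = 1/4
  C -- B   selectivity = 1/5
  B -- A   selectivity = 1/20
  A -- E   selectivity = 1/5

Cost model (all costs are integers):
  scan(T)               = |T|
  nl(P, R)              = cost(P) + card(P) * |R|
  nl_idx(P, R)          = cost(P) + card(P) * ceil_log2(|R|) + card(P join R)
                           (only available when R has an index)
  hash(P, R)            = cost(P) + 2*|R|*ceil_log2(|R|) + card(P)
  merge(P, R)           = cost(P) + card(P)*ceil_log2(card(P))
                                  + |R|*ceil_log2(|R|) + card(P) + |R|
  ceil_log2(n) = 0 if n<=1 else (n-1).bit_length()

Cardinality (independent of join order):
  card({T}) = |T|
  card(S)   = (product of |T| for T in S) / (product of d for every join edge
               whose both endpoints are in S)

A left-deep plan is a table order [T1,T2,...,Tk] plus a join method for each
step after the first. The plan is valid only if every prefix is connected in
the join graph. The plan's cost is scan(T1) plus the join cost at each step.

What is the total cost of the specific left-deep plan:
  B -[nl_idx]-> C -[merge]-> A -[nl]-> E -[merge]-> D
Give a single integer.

step 1: scan B: cost=500, card=500
step 2: join C via nl_idx
    card(P join C) = 500*250/(5) = 25000
    cost = 500 + 500*8 + 25000 = 29500
step 3: join A via merge
    card(P join A) = 25000*40/(20) = 50000
    cost = 29500 + 25000*15 + 40*6 + 25000 + 40 = 429780
step 4: join E via nl
    card(P join E) = 50000*200/(5) = 2000000
    cost = 429780 + 50000*200 = 10429780
step 5: join D via merge
    card(P join D) = 2000000*120/(4) = 60000000
    cost = 10429780 + 2000000*21 + 120*7 + 2000000 + 120 = 54430740

54430740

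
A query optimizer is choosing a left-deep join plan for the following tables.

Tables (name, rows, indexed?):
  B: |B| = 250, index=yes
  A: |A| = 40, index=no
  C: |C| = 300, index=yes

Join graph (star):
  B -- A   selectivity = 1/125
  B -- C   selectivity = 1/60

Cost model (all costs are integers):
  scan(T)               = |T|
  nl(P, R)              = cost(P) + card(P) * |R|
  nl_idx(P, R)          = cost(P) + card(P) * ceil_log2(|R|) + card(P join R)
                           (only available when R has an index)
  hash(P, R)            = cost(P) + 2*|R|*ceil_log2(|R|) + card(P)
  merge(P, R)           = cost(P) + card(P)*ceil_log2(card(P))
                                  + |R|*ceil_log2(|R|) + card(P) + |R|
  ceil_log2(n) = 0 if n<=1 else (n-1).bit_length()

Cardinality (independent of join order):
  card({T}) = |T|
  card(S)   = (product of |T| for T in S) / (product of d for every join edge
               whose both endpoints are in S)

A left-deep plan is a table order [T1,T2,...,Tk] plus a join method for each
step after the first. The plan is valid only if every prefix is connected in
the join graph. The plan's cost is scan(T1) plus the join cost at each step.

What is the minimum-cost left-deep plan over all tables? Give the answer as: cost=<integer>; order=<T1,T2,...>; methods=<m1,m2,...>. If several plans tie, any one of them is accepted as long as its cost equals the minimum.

Selinger DP (subsets sized 1..n):
  {B}: scan cost=250, card=250
  {A}: scan cost=40, card=40
  {C}: scan cost=300, card=300
  {AB}: card=80; try (B,nl_idx)→440, (A,hash)→980, (B,merge)→2570, (A,merge)→2780, (B,hash)→4080, (B,nl)→10040 …(+1); best=440 via (B,nl_idx)
  {BC}: card=1250; try (C,nl_idx)→3750, (B,nl_idx)→3950, (B,hash)→4600, (C,merge)→5500, (B,merge)→5550, (C,hash)→5900 …(+2); best=3750 via (C,nl_idx)
  {ABC}: card=400; try (C,nl_idx)→1560, (C,merge)→4080, (A,hash)→5480, (C,hash)→5920, (A,merge)→19030, (C,nl)→24440 …(+1); best=1560 via (C,nl_idx)

cost=1560; order=A,B,C; methods=nl_idx,nl_idx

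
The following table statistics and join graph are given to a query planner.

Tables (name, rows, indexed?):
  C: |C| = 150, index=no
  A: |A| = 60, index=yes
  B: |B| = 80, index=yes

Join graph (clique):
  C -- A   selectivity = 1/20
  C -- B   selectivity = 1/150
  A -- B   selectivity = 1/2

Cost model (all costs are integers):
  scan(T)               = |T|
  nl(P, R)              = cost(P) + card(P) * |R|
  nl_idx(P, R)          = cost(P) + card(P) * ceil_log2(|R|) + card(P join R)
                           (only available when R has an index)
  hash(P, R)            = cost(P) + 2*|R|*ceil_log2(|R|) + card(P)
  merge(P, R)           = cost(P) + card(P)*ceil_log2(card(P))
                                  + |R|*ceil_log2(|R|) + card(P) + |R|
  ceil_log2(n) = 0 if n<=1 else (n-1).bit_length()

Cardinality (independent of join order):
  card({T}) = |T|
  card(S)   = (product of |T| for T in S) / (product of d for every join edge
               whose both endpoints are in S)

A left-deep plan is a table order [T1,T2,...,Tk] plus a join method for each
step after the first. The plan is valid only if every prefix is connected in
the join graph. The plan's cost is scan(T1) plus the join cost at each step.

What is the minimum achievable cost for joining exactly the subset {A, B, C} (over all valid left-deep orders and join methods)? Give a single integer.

Selinger DP over subsets of {A,B,C}:
  {C}: scan cost=150, card=150
  {A}: scan cost=60, card=60
  {B}: scan cost=80, card=80
  {AC}: card=450; try (A,hash)→1020, (A,nl_idx)→1500, (C,merge)→1830, (A,merge)→1920, (C,hash)→2520, (C,nl)→9060 …(+1); best=1020 via (A,hash)
  {BC}: card=80; try (B,nl_idx)→1280, (B,hash)→1420, (C,merge)→2070, (B,merge)→2140, (C,hash)→2560, (C,nl)→12080 …(+1); best=1280 via (B,nl_idx)
  {AB}: card=2400; try (A,hash)→880, (B,merge)→1120, (A,merge)→1140, (B,hash)→1240, (B,nl_idx)→2880, (A,nl_idx)→2960 …(+2); best=880 via (A,hash)
  {ABC}: card=120; try (A,nl_idx)→1880, (A,hash)→2080, (A,merge)→2340, (B,hash)→2590, (B,nl_idx)→4290, (C,hash)→5680 …(+5); best=1880 via (A,nl_idx)

1880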